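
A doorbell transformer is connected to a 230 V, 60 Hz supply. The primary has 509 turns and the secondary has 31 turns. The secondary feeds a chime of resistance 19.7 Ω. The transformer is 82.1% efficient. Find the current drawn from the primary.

V_s = 230 × 31/509 = 14.008 V.
I_s = V_s/R = 14.008/19.7 = 0.71106 A.
P_out = V_s I_s = 14.008 × 0.71106 = 9.9604 W.
P_in = P_out/η = 9.9604/0.821 = 12.132 W.
I_p = P_in/V_p = 12.132/230 = 0.0527 A.

I_p ≈ 0.0527 A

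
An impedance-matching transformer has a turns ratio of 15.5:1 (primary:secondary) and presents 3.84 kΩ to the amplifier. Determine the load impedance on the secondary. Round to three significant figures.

Z_s = Z_p/(N_p/N_s)² = 3840/15.5² = 16.0 Ω.

Z_s ≈ 16.0 Ω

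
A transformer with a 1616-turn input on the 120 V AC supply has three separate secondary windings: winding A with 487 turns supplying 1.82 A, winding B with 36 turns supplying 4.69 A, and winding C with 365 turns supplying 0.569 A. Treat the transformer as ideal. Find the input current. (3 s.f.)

I_in ≈ 0.781 A

V_A = 120 × 487/1616 = 36.163 V; V_B = 120 × 36/1616 = 2.6733 V; V_C = 120 × 365/1616 = 27.104 V.
P_out = V_A I_A + V_B I_B + V_C I_C = 36.163×1.82 + 2.6733×4.69 + 27.104×0.569 = 65.817 + 12.538 + 15.422 = 93.777 W.
Ideal ⇒ P_in = P_out, so I_in = P_out/V_in = 93.777/120 = 0.781 A.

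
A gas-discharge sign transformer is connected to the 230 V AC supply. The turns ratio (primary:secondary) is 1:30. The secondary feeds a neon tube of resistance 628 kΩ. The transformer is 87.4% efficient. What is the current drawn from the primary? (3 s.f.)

I_p ≈ 0.377 A

V_s = 230 × 30/1 = 6900.0 V.
I_s = V_s/R = 6900.0/628000 = 0.010987 A.
P_out = V_s I_s = 6900.0 × 0.010987 = 75.812 W.
P_in = P_out/η = 75.812/0.874 = 86.742 W.
I_p = P_in/V_p = 86.742/230 = 0.377 A.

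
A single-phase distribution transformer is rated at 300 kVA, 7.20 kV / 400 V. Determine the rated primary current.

I_p = S/V_p = 300000/7200 = 41.7 A.

I_p ≈ 41.7 A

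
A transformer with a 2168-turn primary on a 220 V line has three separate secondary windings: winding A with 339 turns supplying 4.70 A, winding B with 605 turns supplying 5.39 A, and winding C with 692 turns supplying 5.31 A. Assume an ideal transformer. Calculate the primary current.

I_p ≈ 3.93 A

V_A = 220 × 339/2168 = 34.400 V; V_B = 220 × 605/2168 = 61.393 V; V_C = 220 × 692/2168 = 70.221 V.
P_out = V_A I_A + V_B I_B + V_C I_C = 34.400×4.70 + 61.393×5.39 + 70.221×5.31 = 161.68 + 330.91 + 372.88 = 865.47 W.
Ideal ⇒ P_in = P_out, so I_p = P_out/V_p = 865.47/220 = 3.93 A.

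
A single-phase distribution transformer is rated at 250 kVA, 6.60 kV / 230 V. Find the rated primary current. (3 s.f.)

I_p = S/V_p = 250000/6600 = 37.9 A.

I_p ≈ 37.9 A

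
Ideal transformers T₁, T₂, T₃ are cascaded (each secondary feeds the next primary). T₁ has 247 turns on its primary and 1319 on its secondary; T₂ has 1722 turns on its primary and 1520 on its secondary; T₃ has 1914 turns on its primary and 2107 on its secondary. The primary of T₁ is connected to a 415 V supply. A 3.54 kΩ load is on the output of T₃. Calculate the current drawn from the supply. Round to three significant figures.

After T₁: V = 415.00 × 1319/247 = 2216.1 V.
After T₂: V = 2216.1 × 1520/1722 = 1956.2 V.
After T₃: V = 1956.2 × 2107/1914 = 2153.4 V.
I_load = 2153.4/3540 = 0.60831 A, so P_out = 2153.4 × 0.60831 = 1309.9 W.
All ideal ⇒ P_in = P_out, so I_supply = 1309.9/415 = 3.16 A.

I_supply ≈ 3.16 A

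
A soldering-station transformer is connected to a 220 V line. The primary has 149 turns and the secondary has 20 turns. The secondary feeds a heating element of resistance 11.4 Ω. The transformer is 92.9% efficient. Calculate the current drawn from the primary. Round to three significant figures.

V_s = 220 × 20/149 = 29.530 V.
I_s = V_s/R = 29.530/11.4 = 2.5904 A.
P_out = V_s I_s = 29.530 × 2.5904 = 76.494 W.
P_in = P_out/η = 76.494/0.929 = 82.340 W.
I_p = P_in/V_p = 82.340/220 = 0.374 A.

I_p ≈ 0.374 A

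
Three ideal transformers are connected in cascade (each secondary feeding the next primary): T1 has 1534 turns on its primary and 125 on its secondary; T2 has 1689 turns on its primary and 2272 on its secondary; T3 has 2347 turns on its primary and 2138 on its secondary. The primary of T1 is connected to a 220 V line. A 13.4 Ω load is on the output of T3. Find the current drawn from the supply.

I_supply ≈ 0.164 A

After T1: V = 220.00 × 125/1534 = 17.927 V.
After T2: V = 17.927 × 2272/1689 = 24.115 V.
After T3: V = 24.115 × 2138/2347 = 21.967 V.
I_load = 21.967/13.4 = 1.6394 A, so P_out = 21.967 × 1.6394 = 36.013 W.
All ideal ⇒ P_in = P_out, so I_supply = 36.013/220 = 0.164 A.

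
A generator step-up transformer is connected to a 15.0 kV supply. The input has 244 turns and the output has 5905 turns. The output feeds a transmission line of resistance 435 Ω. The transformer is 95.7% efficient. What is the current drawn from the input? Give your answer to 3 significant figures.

I_in ≈ 21100 A

V_out = 15000 × 5905/244 = 363010 V.
I_out = V_out/R = 363010/435 = 834.51 A.
P_out = V_out I_out = 363010 × 834.51 = 3.0294×10^8 W.
P_in = P_out/η = 3.0294×10^8/0.957 = 3.1655×10^8 W.
I_in = P_in/V_in = 3.1655×10^8/15000 = 21100 A.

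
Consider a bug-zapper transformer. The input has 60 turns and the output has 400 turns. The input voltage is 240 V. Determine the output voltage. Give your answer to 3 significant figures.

V_out ≈ 1600 V

V_out/V_in = N_out/N_in, so V_out = 240 × 400/60 = 1600 V.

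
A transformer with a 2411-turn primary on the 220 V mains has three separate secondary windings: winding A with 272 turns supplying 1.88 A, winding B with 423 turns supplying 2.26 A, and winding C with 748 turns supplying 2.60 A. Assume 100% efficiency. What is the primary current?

V_A = 220 × 272/2411 = 24.820 V; V_B = 220 × 423/2411 = 38.598 V; V_C = 220 × 748/2411 = 68.254 V.
P_out = V_A I_A + V_B I_B + V_C I_C = 24.820×1.88 + 38.598×2.26 + 68.254×2.60 = 46.661 + 87.232 + 177.46 = 311.35 W.
Ideal ⇒ P_in = P_out, so I_p = P_out/V_p = 311.35/220 = 1.42 A.

I_p ≈ 1.42 A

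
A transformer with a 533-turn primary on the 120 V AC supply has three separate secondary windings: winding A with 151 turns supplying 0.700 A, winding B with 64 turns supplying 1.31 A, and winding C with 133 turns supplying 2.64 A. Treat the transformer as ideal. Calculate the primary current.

I_p ≈ 1.01 A

V_A = 120 × 151/533 = 33.996 V; V_B = 120 × 64/533 = 14.409 V; V_C = 120 × 133/533 = 29.944 V.
P_out = V_A I_A + V_B I_B + V_C I_C = 33.996×0.700 + 14.409×1.31 + 29.944×2.64 = 23.797 + 18.876 + 79.051 = 121.72 W.
Ideal ⇒ P_in = P_out, so I_p = P_out/V_p = 121.72/120 = 1.01 A.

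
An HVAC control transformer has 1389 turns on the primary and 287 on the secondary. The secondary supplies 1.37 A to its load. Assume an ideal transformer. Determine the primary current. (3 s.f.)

I_p ≈ 0.283 A

For an ideal transformer I_p/I_s = N_s/N_p, so I_p = 1.37 × 287/1389 = 0.283 A.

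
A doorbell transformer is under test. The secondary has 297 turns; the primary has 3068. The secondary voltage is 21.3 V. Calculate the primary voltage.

V_p ≈ 220 V

V_p/V_s = N_p/N_s, so V_p = 21.3 × 3068/297 = 220 V.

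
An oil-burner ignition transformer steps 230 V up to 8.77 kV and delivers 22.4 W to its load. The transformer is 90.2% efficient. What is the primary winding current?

I_p ≈ 0.108 A

P_in = P_out/η = 22.4/0.902 = 24.834 W.
I_p = P_in/V_p = 24.834/230 = 0.108 A.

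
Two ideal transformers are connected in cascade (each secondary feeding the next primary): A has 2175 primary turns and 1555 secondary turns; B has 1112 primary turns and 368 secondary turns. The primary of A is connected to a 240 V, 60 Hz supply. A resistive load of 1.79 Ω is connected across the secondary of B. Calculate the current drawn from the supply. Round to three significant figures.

I_supply ≈ 7.51 A

Secondary of A: V = 240.00 × 1555/2175 = 171.59 V.
Secondary of B: V = 171.59 × 368/1112 = 56.784 V.
I_load = 56.784/1.79 = 31.723 A, so P_out = 56.784 × 31.723 = 1801.3 W.
All ideal ⇒ P_in = P_out, so I_supply = 1801.3/240 = 7.51 A.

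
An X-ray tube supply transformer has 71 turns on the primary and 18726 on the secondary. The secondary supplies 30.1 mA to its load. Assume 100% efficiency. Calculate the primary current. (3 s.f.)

For an ideal transformer I_p/I_s = N_s/N_p, so I_p = 0.0301 × 18726/71 = 7.94 A.

I_p ≈ 7.94 A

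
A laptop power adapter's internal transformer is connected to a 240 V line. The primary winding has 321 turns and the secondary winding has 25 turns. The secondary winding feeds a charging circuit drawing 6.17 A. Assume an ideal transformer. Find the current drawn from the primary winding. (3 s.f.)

For an ideal transformer I_p N_p = I_s N_s, so I_p = 6.17 × 25/321 = 0.481 A.

I_p ≈ 0.481 A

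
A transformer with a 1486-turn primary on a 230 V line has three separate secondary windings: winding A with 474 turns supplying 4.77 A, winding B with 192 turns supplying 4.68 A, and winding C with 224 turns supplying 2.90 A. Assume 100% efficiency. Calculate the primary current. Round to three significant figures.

I_p ≈ 2.56 A

V_A = 230 × 474/1486 = 73.365 V; V_B = 230 × 192/1486 = 29.717 V; V_C = 230 × 224/1486 = 34.670 V.
P_out = V_A I_A + V_B I_B + V_C I_C = 73.365×4.77 + 29.717×4.68 + 34.670×2.90 = 349.95 + 139.08 + 100.54 = 589.57 W.
Ideal ⇒ P_in = P_out, so I_p = P_out/V_p = 589.57/230 = 2.56 A.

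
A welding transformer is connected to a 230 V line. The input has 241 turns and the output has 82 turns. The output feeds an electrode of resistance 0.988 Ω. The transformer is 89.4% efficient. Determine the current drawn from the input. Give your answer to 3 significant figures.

I_in ≈ 30.1 A

V_out = 230 × 82/241 = 78.257 V.
I_out = V_out/R = 78.257/0.988 = 79.208 A.
P_out = V_out I_out = 78.257 × 79.208 = 6198.6 W.
P_in = P_out/η = 6198.6/0.894 = 6933.5 W.
I_in = P_in/V_in = 6933.5/230 = 30.1 A.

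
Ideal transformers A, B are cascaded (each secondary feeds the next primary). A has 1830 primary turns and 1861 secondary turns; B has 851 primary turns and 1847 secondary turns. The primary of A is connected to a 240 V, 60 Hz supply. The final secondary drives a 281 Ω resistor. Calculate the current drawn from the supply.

I_supply ≈ 4.16 A

After A: V = 240.00 × 1861/1830 = 244.07 V.
After B: V = 244.07 × 1847/851 = 529.72 V.
I_load = 529.72/281 = 1.8851 A, so P_out = 529.72 × 1.8851 = 998.58 W.
All ideal ⇒ P_in = P_out, so I_supply = 998.58/240 = 4.16 A.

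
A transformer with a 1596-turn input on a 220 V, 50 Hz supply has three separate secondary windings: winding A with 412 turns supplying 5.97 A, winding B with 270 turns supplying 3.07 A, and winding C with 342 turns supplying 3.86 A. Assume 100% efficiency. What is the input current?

V_A = 220 × 412/1596 = 56.792 V; V_B = 220 × 270/1596 = 37.218 V; V_C = 220 × 342/1596 = 47.143 V.
P_out = V_A I_A + V_B I_B + V_C I_C = 56.792×5.97 + 37.218×3.07 + 47.143×3.86 = 339.05 + 114.26 + 181.97 = 635.28 W.
Ideal ⇒ P_in = P_out, so I_in = P_out/V_in = 635.28/220 = 2.89 A.

I_in ≈ 2.89 A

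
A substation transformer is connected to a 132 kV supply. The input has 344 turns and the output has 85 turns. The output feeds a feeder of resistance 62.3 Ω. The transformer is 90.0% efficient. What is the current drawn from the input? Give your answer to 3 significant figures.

I_in ≈ 144 A

V_out = 132000 × 85/344 = 32616 V.
I_out = V_out/R = 32616/62.3 = 523.54 A.
P_out = V_out I_out = 32616 × 523.54 = 1.7076×10^7 W.
P_in = P_out/η = 1.7076×10^7/0.900 = 1.8973×10^7 W.
I_in = P_in/V_in = 1.8973×10^7/132000 = 144 A.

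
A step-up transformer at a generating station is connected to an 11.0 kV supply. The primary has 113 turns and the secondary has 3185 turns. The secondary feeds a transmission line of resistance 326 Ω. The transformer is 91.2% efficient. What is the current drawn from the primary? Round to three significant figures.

V_s = 11000 × 3185/113 = 310040 V.
I_s = V_s/R = 310040/326 = 951.06 A.
P_out = V_s I_s = 310040 × 951.06 = 2.9487×10^8 W.
P_in = P_out/η = 2.9487×10^8/0.912 = 3.2332×10^8 W.
I_p = P_in/V_p = 3.2332×10^8/11000 = 29400 A.

I_p ≈ 29400 A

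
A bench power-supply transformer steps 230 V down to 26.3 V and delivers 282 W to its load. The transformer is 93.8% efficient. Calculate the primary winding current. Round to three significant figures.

P_in = P_out/η = 282/0.938 = 300.64 W.
I_p = P_in/V_p = 300.64/230 = 1.31 A.

I_p ≈ 1.31 A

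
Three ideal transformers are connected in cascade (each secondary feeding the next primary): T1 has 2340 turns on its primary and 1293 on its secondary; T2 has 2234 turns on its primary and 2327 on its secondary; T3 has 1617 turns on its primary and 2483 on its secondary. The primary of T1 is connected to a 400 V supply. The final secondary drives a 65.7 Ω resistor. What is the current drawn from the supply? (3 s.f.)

I_supply ≈ 4.76 A

After T1: V = 400.00 × 1293/2340 = 221.03 V.
After T2: V = 221.03 × 2327/2234 = 230.23 V.
After T3: V = 230.23 × 2483/1617 = 353.53 V.
I_load = 353.53/65.7 = 5.3809 A, so P_out = 353.53 × 5.3809 = 1902.3 W.
All ideal ⇒ P_in = P_out, so I_supply = 1902.3/400 = 4.76 A.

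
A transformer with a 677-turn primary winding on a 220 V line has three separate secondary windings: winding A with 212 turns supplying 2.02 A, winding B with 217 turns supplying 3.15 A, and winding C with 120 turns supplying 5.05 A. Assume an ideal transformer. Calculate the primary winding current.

V_A = 220 × 212/677 = 68.892 V; V_B = 220 × 217/677 = 70.517 V; V_C = 220 × 120/677 = 38.996 V.
P_out = V_A I_A + V_B I_B + V_C I_C = 68.892×2.02 + 70.517×3.15 + 38.996×5.05 = 139.16 + 222.13 + 196.93 = 558.22 W.
Ideal ⇒ P_in = P_out, so I_p = P_out/V_p = 558.22/220 = 2.54 A.

I_p ≈ 2.54 A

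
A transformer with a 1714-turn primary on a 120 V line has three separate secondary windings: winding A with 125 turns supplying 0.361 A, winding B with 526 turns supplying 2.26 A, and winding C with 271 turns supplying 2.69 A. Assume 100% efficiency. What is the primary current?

V_A = 120 × 125/1714 = 8.7515 V; V_B = 120 × 526/1714 = 36.826 V; V_C = 120 × 271/1714 = 18.973 V.
P_out = V_A I_A + V_B I_B + V_C I_C = 8.7515×0.361 + 36.826×2.26 + 18.973×2.69 = 3.1593 + 83.227 + 51.038 = 137.42 W.
Ideal ⇒ P_in = P_out, so I_p = P_out/V_p = 137.42/120 = 1.15 A.

I_p ≈ 1.15 A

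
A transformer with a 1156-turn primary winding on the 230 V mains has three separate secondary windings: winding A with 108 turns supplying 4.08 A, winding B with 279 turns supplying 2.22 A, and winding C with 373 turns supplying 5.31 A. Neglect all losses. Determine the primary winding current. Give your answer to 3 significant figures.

I_p ≈ 2.63 A

V_A = 230 × 108/1156 = 21.488 V; V_B = 230 × 279/1156 = 55.510 V; V_C = 230 × 373/1156 = 74.213 V.
P_out = V_A I_A + V_B I_B + V_C I_C = 21.488×4.08 + 55.510×2.22 + 74.213×5.31 = 87.671 + 123.23 + 394.07 = 604.97 W.
Ideal ⇒ P_in = P_out, so I_p = P_out/V_p = 604.97/230 = 2.63 A.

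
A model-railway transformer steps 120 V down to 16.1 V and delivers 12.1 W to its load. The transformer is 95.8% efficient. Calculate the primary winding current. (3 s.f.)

P_in = P_out/η = 12.1/0.958 = 12.630 W.
I_p = P_in/V_p = 12.630/120 = 0.105 A.

I_p ≈ 0.105 A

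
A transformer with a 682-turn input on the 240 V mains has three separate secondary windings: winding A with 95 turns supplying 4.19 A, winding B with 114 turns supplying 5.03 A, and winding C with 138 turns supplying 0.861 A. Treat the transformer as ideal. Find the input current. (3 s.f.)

I_in ≈ 1.60 A

V_A = 240 × 95/682 = 33.431 V; V_B = 240 × 114/682 = 40.117 V; V_C = 240 × 138/682 = 48.563 V.
P_out = V_A I_A + V_B I_B + V_C I_C = 33.431×4.19 + 40.117×5.03 + 48.563×0.861 = 140.08 + 201.79 + 41.813 = 383.68 W.
Ideal ⇒ P_in = P_out, so I_in = P_out/V_in = 383.68/240 = 1.60 A.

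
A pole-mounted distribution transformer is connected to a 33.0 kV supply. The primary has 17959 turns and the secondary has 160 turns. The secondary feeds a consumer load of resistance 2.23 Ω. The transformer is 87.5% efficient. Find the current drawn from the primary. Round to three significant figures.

I_p ≈ 1.34 A

V_s = 33000 × 160/17959 = 294.00 V.
I_s = V_s/R = 294.00/2.23 = 131.84 A.
P_out = V_s I_s = 294.00 × 131.84 = 38761 W.
P_in = P_out/η = 38761/0.875 = 44299 W.
I_p = P_in/V_p = 44299/33000 = 1.34 A.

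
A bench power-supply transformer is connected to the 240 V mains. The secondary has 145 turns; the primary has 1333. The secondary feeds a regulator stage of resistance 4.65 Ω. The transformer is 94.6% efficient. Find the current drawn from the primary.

V_s = 240 × 145/1333 = 26.107 V.
I_s = V_s/R = 26.107/4.65 = 5.6143 A.
P_out = V_s I_s = 26.107 × 5.6143 = 146.57 W.
P_in = P_out/η = 146.57/0.946 = 154.94 W.
I_p = P_in/V_p = 154.94/240 = 0.646 A.

I_p ≈ 0.646 A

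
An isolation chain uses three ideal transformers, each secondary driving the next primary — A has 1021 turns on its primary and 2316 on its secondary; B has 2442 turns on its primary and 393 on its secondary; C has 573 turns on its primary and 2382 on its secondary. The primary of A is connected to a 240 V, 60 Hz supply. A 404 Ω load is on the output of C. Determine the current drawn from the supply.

I_supply ≈ 1.37 A

After A: V = 240.00 × 2316/1021 = 544.41 V.
After B: V = 544.41 × 393/2442 = 87.613 V.
After C: V = 87.613 × 2382/573 = 364.22 V.
I_load = 364.22/404 = 0.90152 A, so P_out = 364.22 × 0.90152 = 328.35 W.
All ideal ⇒ P_in = P_out, so I_supply = 328.35/240 = 1.37 A.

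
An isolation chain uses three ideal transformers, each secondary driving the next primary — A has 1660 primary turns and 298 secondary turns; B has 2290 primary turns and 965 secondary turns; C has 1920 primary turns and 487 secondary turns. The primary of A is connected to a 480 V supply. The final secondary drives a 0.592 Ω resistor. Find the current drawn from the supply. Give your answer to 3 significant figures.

I_supply ≈ 0.299 A

Secondary of A: V = 480.00 × 298/1660 = 86.169 V.
Secondary of B: V = 86.169 × 965/2290 = 36.311 V.
Secondary of C: V = 36.311 × 487/1920 = 9.2102 V.
I_load = 9.2102/0.592 = 15.558 A, so P_out = 9.2102 × 15.558 = 143.29 W.
All ideal ⇒ P_in = P_out, so I_supply = 143.29/480 = 0.299 A.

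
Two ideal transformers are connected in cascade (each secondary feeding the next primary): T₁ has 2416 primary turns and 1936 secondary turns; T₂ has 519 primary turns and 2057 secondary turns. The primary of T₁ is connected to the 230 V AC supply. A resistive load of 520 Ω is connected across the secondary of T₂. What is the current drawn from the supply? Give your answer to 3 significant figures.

I_supply ≈ 4.46 A

After T₁: V = 230.00 × 1936/2416 = 184.30 V.
After T₂: V = 184.30 × 2057/519 = 730.47 V.
I_load = 730.47/520 = 1.4048 A, so P_out = 730.47 × 1.4048 = 1026.1 W.
All ideal ⇒ P_in = P_out, so I_supply = 1026.1/230 = 4.46 A.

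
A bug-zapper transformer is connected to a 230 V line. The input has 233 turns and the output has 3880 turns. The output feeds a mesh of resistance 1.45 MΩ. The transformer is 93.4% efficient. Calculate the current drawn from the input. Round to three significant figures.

I_in ≈ 0.0471 A

V_out = 230 × 3880/233 = 3830.0 V.
I_out = V_out/R = 3830.0/(1.45×10^6) = 0.0026414 A.
P_out = V_out I_out = 3830.0 × 0.0026414 = 10.117 W.
P_in = P_out/η = 10.117/0.934 = 10.832 W.
I_in = P_in/V_in = 10.832/230 = 0.0471 A.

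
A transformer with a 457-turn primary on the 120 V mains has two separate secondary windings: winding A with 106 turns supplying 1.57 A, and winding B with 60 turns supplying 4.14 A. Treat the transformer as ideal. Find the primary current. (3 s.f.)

V_A = 120 × 106/457 = 27.834 V; V_B = 120 × 60/457 = 15.755 V.
P_out = V_A I_A + V_B I_B = 27.834×1.57 + 15.755×4.14 = 43.699 + 65.225 = 108.92 W.
Ideal ⇒ P_in = P_out, so I_p = P_out/V_p = 108.92/120 = 0.908 A.

I_p ≈ 0.908 A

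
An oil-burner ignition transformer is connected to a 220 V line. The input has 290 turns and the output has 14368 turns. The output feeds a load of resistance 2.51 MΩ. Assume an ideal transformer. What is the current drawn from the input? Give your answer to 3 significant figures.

V_out = V_in × N_out/N_in = 220 × 14368/290 = 10900 V.
I_out = V_out/R = 10900/(2.51×10^6) = 0.0043426 A.
For an ideal transformer I_in N_in = I_out N_out, so I_in = 0.0043426 × 14368/290 = 0.215 A.

I_in ≈ 0.215 A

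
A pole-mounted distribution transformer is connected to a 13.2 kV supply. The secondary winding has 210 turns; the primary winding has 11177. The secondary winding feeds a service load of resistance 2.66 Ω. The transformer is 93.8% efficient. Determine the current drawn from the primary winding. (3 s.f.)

I_p ≈ 1.87 A

V_s = 13200 × 210/11177 = 248.01 V.
I_s = V_s/R = 248.01/2.66 = 93.237 A.
P_out = V_s I_s = 248.01 × 93.237 = 23124 W.
P_in = P_out/η = 23124/0.938 = 24652 W.
I_p = P_in/V_p = 24652/13200 = 1.87 A.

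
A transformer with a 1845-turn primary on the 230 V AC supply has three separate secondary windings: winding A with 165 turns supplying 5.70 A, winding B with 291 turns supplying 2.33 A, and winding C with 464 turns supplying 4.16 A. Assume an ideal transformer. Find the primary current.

I_p ≈ 1.92 A

V_A = 230 × 165/1845 = 20.569 V; V_B = 230 × 291/1845 = 36.276 V; V_C = 230 × 464/1845 = 57.843 V.
P_out = V_A I_A + V_B I_B + V_C I_C = 20.569×5.70 + 36.276×2.33 + 57.843×4.16 = 117.24 + 84.524 + 240.63 = 442.39 W.
Ideal ⇒ P_in = P_out, so I_p = P_out/V_p = 442.39/230 = 1.92 A.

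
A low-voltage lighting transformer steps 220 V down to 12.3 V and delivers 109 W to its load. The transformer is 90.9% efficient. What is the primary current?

P_in = P_out/η = 109/0.909 = 119.91 W.
I_p = P_in/V_p = 119.91/220 = 0.545 A.

I_p ≈ 0.545 A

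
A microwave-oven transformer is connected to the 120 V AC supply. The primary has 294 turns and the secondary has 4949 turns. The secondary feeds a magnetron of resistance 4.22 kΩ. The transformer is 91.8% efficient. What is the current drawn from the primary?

I_p ≈ 8.78 A

V_s = 120 × 4949/294 = 2020.0 V.
I_s = V_s/R = 2020.0/4220 = 0.47867 A.
P_out = V_s I_s = 2020.0 × 0.47867 = 966.92 W.
P_in = P_out/η = 966.92/0.918 = 1053.3 W.
I_p = P_in/V_p = 1053.3/120 = 8.78 A.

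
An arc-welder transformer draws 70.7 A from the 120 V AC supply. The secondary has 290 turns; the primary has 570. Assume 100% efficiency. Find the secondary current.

I_s ≈ 139 A

I_s/I_p = N_p/N_s, so I_s = 70.7 × 570/290 = 139 A.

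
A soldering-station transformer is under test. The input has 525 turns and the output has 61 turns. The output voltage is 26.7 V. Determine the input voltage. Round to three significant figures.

V_in ≈ 230 V

V_in/V_out = N_in/N_out, so V_in = 26.7 × 525/61 = 230 V.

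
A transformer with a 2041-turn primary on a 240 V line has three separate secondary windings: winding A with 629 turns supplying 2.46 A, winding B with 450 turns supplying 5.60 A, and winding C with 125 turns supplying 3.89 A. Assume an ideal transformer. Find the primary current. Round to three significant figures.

I_p ≈ 2.23 A

V_A = 240 × 629/2041 = 73.964 V; V_B = 240 × 450/2041 = 52.915 V; V_C = 240 × 125/2041 = 14.699 V.
P_out = V_A I_A + V_B I_B + V_C I_C = 73.964×2.46 + 52.915×5.60 + 14.699×3.89 = 181.95 + 296.33 + 57.178 = 535.45 W.
Ideal ⇒ P_in = P_out, so I_p = P_out/V_p = 535.45/240 = 2.23 A.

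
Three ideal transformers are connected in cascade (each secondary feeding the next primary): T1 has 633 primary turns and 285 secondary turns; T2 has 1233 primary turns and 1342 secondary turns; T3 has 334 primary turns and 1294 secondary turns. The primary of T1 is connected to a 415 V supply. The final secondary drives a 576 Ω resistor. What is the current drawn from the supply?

I_supply ≈ 2.60 A

After T1: V = 415.00 × 285/633 = 186.85 V.
After T2: V = 186.85 × 1342/1233 = 203.37 V.
After T3: V = 203.37 × 1294/334 = 787.89 V.
I_load = 787.89/576 = 1.3679 A, so P_out = 787.89 × 1.3679 = 1077.7 W.
All ideal ⇒ P_in = P_out, so I_supply = 1077.7/415 = 2.60 A.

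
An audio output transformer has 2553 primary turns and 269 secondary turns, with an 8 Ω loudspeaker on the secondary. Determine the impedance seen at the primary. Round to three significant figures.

Z_p = (N_p/N_s)² × Z_s = (2553/269)² × 8 = 721 Ω.

Z_p ≈ 721 Ω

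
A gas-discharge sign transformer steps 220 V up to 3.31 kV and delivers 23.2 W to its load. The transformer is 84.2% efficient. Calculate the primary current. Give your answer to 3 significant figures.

P_in = P_out/η = 23.2/0.842 = 27.553 W.
I_p = P_in/V_p = 27.553/220 = 0.125 A.

I_p ≈ 0.125 A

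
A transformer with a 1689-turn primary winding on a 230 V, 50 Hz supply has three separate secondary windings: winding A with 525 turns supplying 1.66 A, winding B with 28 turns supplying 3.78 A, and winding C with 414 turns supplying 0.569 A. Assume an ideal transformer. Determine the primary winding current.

V_A = 230 × 525/1689 = 71.492 V; V_B = 230 × 28/1689 = 3.8129 V; V_C = 230 × 414/1689 = 56.377 V.
P_out = V_A I_A + V_B I_B + V_C I_C = 71.492×1.66 + 3.8129×3.78 + 56.377×0.569 = 118.68 + 14.413 + 32.078 = 165.17 W.
Ideal ⇒ P_in = P_out, so I_p = P_out/V_p = 165.17/230 = 0.718 A.

I_p ≈ 0.718 A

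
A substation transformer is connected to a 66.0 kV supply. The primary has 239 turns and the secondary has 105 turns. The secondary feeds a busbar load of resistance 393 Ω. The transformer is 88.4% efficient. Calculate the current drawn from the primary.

I_p ≈ 36.7 A

V_s = 66000 × 105/239 = 28996 V.
I_s = V_s/R = 28996/393 = 73.781 A.
P_out = V_s I_s = 28996 × 73.781 = 2.1393×10^6 W.
P_in = P_out/η = 2.1393×10^6/0.884 = 2.4201×10^6 W.
I_p = P_in/V_p = 2.4201×10^6/66000 = 36.7 A.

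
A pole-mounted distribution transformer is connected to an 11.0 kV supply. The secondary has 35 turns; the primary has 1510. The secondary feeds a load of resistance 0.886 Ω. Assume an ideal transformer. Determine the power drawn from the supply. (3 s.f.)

V_s = V_p × N_s/N_p = 11000 × 35/1510 = 254.97 V.
I_s = V_s/R = 254.97/0.886 = 287.77 A.
I_p = I_s × N_s/N_p = 287.77 × 35/1510 = 6.6702 A.
P = V_p I_p = 11000 × 6.6702 = 73400 W.

P ≈ 73400 W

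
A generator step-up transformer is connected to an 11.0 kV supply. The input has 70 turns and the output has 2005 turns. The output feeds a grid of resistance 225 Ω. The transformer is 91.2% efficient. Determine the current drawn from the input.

V_out = 11000 × 2005/70 = 315070 V.
I_out = V_out/R = 315070/225 = 1400.3 A.
P_out = V_out I_out = 315070 × 1400.3 = 4.4120×10^8 W.
P_in = P_out/η = 4.4120×10^8/0.912 = 4.8377×10^8 W.
I_in = P_in/V_in = 4.8377×10^8/11000 = 44000 A.

I_in ≈ 44000 A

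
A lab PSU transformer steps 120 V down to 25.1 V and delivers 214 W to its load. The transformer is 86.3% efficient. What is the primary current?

P_in = P_out/η = 214/0.863 = 247.97 W.
I_p = P_in/V_p = 247.97/120 = 2.07 A.

I_p ≈ 2.07 A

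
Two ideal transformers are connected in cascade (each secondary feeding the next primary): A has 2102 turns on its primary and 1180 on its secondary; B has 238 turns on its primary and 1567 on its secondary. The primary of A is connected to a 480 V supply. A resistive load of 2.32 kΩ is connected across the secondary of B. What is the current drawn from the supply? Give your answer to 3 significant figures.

After A: V = 480.00 × 1180/2102 = 269.46 V.
After B: V = 269.46 × 1567/238 = 1774.1 V.
I_load = 1774.1/2320 = 0.76471 A, so P_out = 1774.1 × 0.76471 = 1356.7 W.
All ideal ⇒ P_in = P_out, so I_supply = 1356.7/480 = 2.83 A.

I_supply ≈ 2.83 A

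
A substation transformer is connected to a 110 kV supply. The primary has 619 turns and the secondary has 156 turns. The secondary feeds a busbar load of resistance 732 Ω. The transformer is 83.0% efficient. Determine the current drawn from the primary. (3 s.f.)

V_s = 110000 × 156/619 = 27722 V.
I_s = V_s/R = 27722/732 = 37.872 A.
P_out = V_s I_s = 27722 × 37.872 = 1.0499×10^6 W.
P_in = P_out/η = 1.0499×10^6/0.830 = 1.2649×10^6 W.
I_p = P_in/V_p = 1.2649×10^6/110000 = 11.5 A.

I_p ≈ 11.5 A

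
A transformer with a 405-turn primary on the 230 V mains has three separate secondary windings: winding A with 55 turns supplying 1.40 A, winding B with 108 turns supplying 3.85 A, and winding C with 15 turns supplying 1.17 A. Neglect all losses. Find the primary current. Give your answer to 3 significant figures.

V_A = 230 × 55/405 = 31.235 V; V_B = 230 × 108/405 = 61.333 V; V_C = 230 × 15/405 = 8.5185 V.
P_out = V_A I_A + V_B I_B + V_C I_C = 31.235×1.40 + 61.333×3.85 + 8.5185×1.17 = 43.728 + 236.13 + 9.9667 = 289.83 W.
Ideal ⇒ P_in = P_out, so I_p = P_out/V_p = 289.83/230 = 1.26 A.

I_p ≈ 1.26 A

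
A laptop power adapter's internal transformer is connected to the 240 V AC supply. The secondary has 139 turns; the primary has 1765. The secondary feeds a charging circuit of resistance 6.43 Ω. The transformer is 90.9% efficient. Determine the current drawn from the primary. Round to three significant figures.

V_s = 240 × 139/1765 = 18.901 V.
I_s = V_s/R = 18.901/6.43 = 2.9395 A.
P_out = V_s I_s = 18.901 × 2.9395 = 55.559 W.
P_in = P_out/η = 55.559/0.909 = 61.121 W.
I_p = P_in/V_p = 61.121/240 = 0.255 A.

I_p ≈ 0.255 A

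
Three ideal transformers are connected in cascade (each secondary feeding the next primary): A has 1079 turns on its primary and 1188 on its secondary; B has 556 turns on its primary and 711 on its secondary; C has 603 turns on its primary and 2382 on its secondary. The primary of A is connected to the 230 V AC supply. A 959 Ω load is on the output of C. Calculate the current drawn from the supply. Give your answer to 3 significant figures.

Secondary of A: V = 230.00 × 1188/1079 = 253.23 V.
Secondary of B: V = 253.23 × 711/556 = 323.83 V.
Secondary of C: V = 323.83 × 2382/603 = 1279.2 V.
I_load = 1279.2/959 = 1.3339 A, so P_out = 1279.2 × 1.3339 = 1706.3 W.
All ideal ⇒ P_in = P_out, so I_supply = 1706.3/230 = 7.42 A.

I_supply ≈ 7.42 A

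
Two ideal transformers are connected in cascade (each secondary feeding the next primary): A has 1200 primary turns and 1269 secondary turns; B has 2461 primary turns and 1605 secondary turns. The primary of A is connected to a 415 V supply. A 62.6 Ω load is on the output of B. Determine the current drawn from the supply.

I_supply ≈ 3.15 A

After A: V = 415.00 × 1269/1200 = 438.86 V.
After B: V = 438.86 × 1605/2461 = 286.21 V.
I_load = 286.21/62.6 = 4.5721 A, so P_out = 286.21 × 4.5721 = 1308.6 W.
All ideal ⇒ P_in = P_out, so I_supply = 1308.6/415 = 3.15 A.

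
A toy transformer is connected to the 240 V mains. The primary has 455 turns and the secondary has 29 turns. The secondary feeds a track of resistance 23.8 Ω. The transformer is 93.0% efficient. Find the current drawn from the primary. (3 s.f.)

V_s = 240 × 29/455 = 15.297 V.
I_s = V_s/R = 15.297/23.8 = 0.64272 A.
P_out = V_s I_s = 15.297 × 0.64272 = 9.8315 W.
P_in = P_out/η = 9.8315/0.930 = 10.571 W.
I_p = P_in/V_p = 10.571/240 = 0.0440 A.

I_p ≈ 0.0440 A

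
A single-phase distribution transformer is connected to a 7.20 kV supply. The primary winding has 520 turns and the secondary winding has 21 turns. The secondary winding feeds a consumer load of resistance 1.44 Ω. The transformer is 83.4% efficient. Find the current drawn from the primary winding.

I_p ≈ 9.78 A

V_s = 7200 × 21/520 = 290.77 V.
I_s = V_s/R = 290.77/1.44 = 201.92 A.
P_out = V_s I_s = 290.77 × 201.92 = 58713 W.
P_in = P_out/η = 58713/0.834 = 70399 W.
I_p = P_in/V_p = 70399/7200 = 9.78 A.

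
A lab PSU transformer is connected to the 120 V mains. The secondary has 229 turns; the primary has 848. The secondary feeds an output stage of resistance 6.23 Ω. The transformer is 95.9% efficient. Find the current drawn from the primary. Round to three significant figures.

V_s = 120 × 229/848 = 32.406 V.
I_s = V_s/R = 32.406/6.23 = 5.2016 A.
P_out = V_s I_s = 32.406 × 5.2016 = 168.56 W.
P_in = P_out/η = 168.56/0.959 = 175.77 W.
I_p = P_in/V_p = 175.77/120 = 1.46 A.

I_p ≈ 1.46 A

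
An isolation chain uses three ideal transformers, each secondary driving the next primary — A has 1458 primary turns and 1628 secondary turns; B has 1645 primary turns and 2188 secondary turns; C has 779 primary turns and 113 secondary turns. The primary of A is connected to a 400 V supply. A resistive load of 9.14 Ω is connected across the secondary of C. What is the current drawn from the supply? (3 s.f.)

I_supply ≈ 2.03 A

After A: V = 400.00 × 1628/1458 = 446.64 V.
After B: V = 446.64 × 2188/1645 = 594.07 V.
After C: V = 594.07 × 113/779 = 86.175 V.
I_load = 86.175/9.14 = 9.4283 A, so P_out = 86.175 × 9.4283 = 812.48 W.
All ideal ⇒ P_in = P_out, so I_supply = 812.48/400 = 2.03 A.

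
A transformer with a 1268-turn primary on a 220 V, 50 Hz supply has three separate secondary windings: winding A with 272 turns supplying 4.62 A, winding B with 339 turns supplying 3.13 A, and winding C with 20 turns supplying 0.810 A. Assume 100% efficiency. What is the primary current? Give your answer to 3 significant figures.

V_A = 220 × 272/1268 = 47.192 V; V_B = 220 × 339/1268 = 58.817 V; V_C = 220 × 20/1268 = 3.4700 V.
P_out = V_A I_A + V_B I_B + V_C I_C = 47.192×4.62 + 58.817×3.13 + 3.4700×0.810 = 218.03 + 184.10 + 2.8107 = 404.94 W.
Ideal ⇒ P_in = P_out, so I_p = P_out/V_p = 404.94/220 = 1.84 A.

I_p ≈ 1.84 A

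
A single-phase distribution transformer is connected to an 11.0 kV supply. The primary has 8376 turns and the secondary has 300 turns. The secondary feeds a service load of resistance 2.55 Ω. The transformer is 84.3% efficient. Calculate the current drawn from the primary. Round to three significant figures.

V_s = 11000 × 300/8376 = 393.98 V.
I_s = V_s/R = 393.98/2.55 = 154.50 A.
P_out = V_s I_s = 393.98 × 154.50 = 60872 W.
P_in = P_out/η = 60872/0.843 = 72208 W.
I_p = P_in/V_p = 72208/11000 = 6.56 A.

I_p ≈ 6.56 A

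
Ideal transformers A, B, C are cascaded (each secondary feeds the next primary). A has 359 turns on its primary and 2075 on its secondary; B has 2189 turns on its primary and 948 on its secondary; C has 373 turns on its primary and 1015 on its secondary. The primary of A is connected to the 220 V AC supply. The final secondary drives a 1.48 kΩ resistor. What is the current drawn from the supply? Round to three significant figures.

After A: V = 220.00 × 2075/359 = 1271.6 V.
After B: V = 1271.6 × 948/2189 = 550.69 V.
After C: V = 550.69 × 1015/373 = 1498.5 V.
I_load = 1498.5/1480 = 1.0125 A, so P_out = 1498.5 × 1.0125 = 1517.3 W.
All ideal ⇒ P_in = P_out, so I_supply = 1517.3/220 = 6.90 A.

I_supply ≈ 6.90 A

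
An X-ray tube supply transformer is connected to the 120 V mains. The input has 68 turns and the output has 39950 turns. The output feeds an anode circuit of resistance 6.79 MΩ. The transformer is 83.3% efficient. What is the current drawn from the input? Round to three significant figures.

V_out = 120 × 39950/68 = 70500 V.
I_out = V_out/R = 70500/(6.79×10^6) = 0.010383 A.
P_out = V_out I_out = 70500 × 0.010383 = 732.00 W.
P_in = P_out/η = 732.00/0.833 = 878.75 W.
I_in = P_in/V_in = 878.75/120 = 7.32 A.

I_in ≈ 7.32 A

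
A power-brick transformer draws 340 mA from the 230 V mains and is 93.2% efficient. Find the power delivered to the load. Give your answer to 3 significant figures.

P_out ≈ 72.9 W

P_in = V_p I_p = 230 × 0.340 = 78.200 W.
P_out = η P_in = 0.932 × 78.200 = 72.9 W.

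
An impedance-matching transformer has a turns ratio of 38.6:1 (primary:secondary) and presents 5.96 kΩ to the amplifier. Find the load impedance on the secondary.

Z_s ≈ 4.00 Ω

Z_s = Z_p/(N_p/N_s)² = 5960/38.6² = 4.00 Ω.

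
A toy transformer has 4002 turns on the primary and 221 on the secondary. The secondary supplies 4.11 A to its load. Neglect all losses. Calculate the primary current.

I_p ≈ 0.227 A

For an ideal transformer I_p/I_s = N_s/N_p, so I_p = 4.11 × 221/4002 = 0.227 A.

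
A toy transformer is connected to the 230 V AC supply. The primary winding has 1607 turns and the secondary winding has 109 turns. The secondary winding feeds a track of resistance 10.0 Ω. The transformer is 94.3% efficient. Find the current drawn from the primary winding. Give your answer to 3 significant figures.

V_s = 230 × 109/1607 = 15.600 V.
I_s = V_s/R = 15.600/10.0 = 1.5600 A.
P_out = V_s I_s = 15.600 × 1.5600 = 24.338 W.
P_in = P_out/η = 24.338/0.943 = 25.809 W.
I_p = P_in/V_p = 25.809/230 = 0.112 A.

I_p ≈ 0.112 A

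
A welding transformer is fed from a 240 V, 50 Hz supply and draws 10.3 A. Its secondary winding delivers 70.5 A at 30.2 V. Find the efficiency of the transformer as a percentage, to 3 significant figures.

η ≈ 86.1%

P_in = 240 × 10.3 = 2472.00 W.
P_out = 30.2 × 70.5 = 2129.10 W.
η = P_out/P_in = 2129.10/2472.00 = 0.861.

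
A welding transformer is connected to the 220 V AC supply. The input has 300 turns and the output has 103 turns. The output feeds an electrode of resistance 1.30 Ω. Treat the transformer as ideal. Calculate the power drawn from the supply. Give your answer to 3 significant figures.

V_out = V_in × N_out/N_in = 220 × 103/300 = 75.533 V.
I_out = V_out/R = 75.533/1.30 = 58.103 A.
I_in = I_out × N_out/N_in = 58.103 × 103/300 = 19.949 A.
P = V_in I_in = 220 × 19.949 = 4390 W.

P ≈ 4390 W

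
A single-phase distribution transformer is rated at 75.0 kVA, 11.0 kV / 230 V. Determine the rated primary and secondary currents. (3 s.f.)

I_p ≈ 6.82 A, I_s ≈ 326 A

I_p = S/V_p = 75000/11000 = 6.82 A.
I_s = S/V_s = 75000/230 = 326 A.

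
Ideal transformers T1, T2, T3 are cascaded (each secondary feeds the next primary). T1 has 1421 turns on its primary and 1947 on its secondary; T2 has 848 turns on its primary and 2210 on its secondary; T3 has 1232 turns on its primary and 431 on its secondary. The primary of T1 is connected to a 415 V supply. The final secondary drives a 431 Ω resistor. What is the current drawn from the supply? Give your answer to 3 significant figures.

I_supply ≈ 1.50 A

After T1: V = 415.00 × 1947/1421 = 568.62 V.
After T2: V = 568.62 × 2210/848 = 1481.9 V.
After T3: V = 1481.9 × 431/1232 = 518.42 V.
I_load = 518.42/431 = 1.2028 A, so P_out = 518.42 × 1.2028 = 623.57 W.
All ideal ⇒ P_in = P_out, so I_supply = 623.57/415 = 1.50 A.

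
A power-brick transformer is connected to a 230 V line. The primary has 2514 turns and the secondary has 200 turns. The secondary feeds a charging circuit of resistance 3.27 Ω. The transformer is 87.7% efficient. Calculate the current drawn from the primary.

I_p ≈ 0.508 A

V_s = 230 × 200/2514 = 18.298 V.
I_s = V_s/R = 18.298/3.27 = 5.5956 A.
P_out = V_s I_s = 18.298 × 5.5956 = 102.39 W.
P_in = P_out/η = 102.39/0.877 = 116.74 W.
I_p = P_in/V_p = 116.74/230 = 0.508 A.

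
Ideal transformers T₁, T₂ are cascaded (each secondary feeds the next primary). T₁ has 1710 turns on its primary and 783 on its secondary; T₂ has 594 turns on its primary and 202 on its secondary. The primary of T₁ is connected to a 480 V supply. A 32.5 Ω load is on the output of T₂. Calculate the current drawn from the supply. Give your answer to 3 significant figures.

I_supply ≈ 0.358 A

After T₁: V = 480.00 × 783/1710 = 219.79 V.
After T₂: V = 219.79 × 202/594 = 74.743 V.
I_load = 74.743/32.5 = 2.2998 A, so P_out = 74.743 × 2.2998 = 171.89 W.
All ideal ⇒ P_in = P_out, so I_supply = 171.89/480 = 0.358 A.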